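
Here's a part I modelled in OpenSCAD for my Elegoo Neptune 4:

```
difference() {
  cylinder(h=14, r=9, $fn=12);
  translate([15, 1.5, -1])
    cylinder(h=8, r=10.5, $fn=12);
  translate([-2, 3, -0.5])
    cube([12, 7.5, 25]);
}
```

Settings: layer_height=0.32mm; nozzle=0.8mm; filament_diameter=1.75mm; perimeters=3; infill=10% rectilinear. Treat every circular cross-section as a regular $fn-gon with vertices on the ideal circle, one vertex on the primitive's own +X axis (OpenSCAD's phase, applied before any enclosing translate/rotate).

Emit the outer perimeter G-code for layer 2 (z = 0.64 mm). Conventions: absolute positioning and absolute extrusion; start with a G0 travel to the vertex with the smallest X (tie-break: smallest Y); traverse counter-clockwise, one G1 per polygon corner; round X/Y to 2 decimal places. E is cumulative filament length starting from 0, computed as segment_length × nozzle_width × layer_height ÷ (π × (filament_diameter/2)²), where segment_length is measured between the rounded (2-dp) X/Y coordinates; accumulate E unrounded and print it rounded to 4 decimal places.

G0 X-9.00 Y0.00 Z0.64
G1 X-7.79 Y-4.50 E0.4960
G1 X-4.50 Y-7.79 E0.9912
G1 X0.00 Y-9.00 E1.4871
G1 X4.50 Y-7.79 E1.9831
G1 X7.23 Y-5.07 E2.3932
G1 X5.91 Y-3.75 E2.5919
G1 X4.50 Y1.50 E3.1705
G1 X4.90 Y3.00 E3.3357
G1 X-2.00 Y3.00 E4.0701
G1 X-2.00 Y8.46 E4.6512
G1 X-4.50 Y7.79 E4.9267
G1 X-7.79 Y4.50 E5.4219
G1 X-9.00 Y0.00 E5.9179

At z = 0.64 mm: the r=9 cylinder gives a regular 12-gon of circumradius 9 (constant along its height); the cylinder at (15, 1.5): section is a regular 12-gon, circumradius r=10.5; the cube at (-2, 3) is present — its section is the full 12×7.5 rectangle; After the difference (first − rest): starting from the r=9 cylinder, the r=10.5 cylinder at (15, 1.5) partially overlaps it — only the 31.61 mm² overlap (of its 330.75 mm²) is removed, clipping the outline; the 12×7.5 cube at (-2, 3) partially overlaps it — only the 39.64 mm² overlap (of its 90.00 mm²) is removed, clipping the outline — 1 connected region. The outline is a single polygon with 13 vertices. Extrusion per mm of travel: 0.8 × 0.32 / (π × 0.875²) = 0.106432. Accumulating E over each segment gives final E = 5.9179.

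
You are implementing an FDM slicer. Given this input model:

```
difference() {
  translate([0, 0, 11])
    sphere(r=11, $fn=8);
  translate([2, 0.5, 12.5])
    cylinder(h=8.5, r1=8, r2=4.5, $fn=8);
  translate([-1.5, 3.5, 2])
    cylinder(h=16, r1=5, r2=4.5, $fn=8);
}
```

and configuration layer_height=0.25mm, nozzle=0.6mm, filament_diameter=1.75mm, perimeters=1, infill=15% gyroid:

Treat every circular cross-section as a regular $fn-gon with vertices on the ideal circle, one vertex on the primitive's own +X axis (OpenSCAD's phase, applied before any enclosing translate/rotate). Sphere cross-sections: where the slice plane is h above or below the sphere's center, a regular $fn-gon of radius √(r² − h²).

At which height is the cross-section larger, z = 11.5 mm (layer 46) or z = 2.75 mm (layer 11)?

layer 46 (z = 11.5 mm)

Layer 46 (z = 11.5): the r=11 sphere slices to a regular 8-gon of circumradius 10.989 (√(r²−h²) with h=0.5 from center) (area = (8/2)·10.989²·sin(360°/8) = 341.53 mm²); the cone at (2, 0.5) does not reach this height (z outside [12.5, 21]); the cone at (-1.5, 3.5) contributes a regular 8-gon of circumradius 4.703 (interpolated between r1=5 and r2=4.5 at t=0.594) (area = (8/2)·4.703²·sin(360°/8) = 62.56 mm²); Taking the first minus the rest: starting from the r=11 sphere (341.53 mm²), the cone at (-1.5, 3.5) lies wholly inside it (removes its full 62.56 mm² and its 28.80 mm outline becomes a hole wall) — area = 278.97 mm². So its area = 278.97 mm². Layer 11 (z = 2.75): the r=11 sphere contributes a regular 8-gon of circumradius √(11²−8.25²) = 7.276 (area = (8/2)·7.276²·sin(360°/8) = 149.73 mm²); the cone at (2, 0.5) is not intersected at this z (z outside [12.5, 21]); the cone at (-1.5, 3.5) contributes a regular 8-gon of circumradius 4.977 (interpolated between r1=5 and r2=4.5 at t=0.047) (area = (8/2)·4.977²·sin(360°/8) = 70.05 mm²); After the difference (first − rest): starting from the r=11 sphere (149.73 mm²), the cone at (-1.5, 3.5) partially overlaps it — only the 58.53 mm² overlap (of its 70.05 mm²) is removed, clipping the outline — area = 91.20 mm². So its area = 91.20 mm². Layer 46 is larger (278.97 vs 91.20 mm²).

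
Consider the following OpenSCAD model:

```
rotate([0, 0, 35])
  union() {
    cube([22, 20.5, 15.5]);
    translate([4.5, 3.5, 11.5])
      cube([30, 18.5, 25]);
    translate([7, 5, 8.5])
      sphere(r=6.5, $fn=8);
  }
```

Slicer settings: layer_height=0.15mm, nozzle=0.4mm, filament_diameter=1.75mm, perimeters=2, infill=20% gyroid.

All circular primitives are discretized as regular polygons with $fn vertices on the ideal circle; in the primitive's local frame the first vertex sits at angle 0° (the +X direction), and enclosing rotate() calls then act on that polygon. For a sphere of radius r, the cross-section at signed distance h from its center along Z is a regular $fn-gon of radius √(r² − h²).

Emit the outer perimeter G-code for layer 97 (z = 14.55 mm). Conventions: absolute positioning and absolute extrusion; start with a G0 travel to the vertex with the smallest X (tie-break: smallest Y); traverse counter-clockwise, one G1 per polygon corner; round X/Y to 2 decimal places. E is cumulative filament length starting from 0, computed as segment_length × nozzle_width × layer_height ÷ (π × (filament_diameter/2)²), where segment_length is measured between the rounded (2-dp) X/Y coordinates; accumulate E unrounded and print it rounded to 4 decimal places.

At z = 14.55 mm: the 22×20.5 cube contributes its full rectangle; the cube at (4.5, 3.5) is present — its section is the full 30×18.5 rectangle; the sphere at (7, 5): section is a regular 8-gon, circumradius = √(r²−h²) = √(6.5²−6.05²) = 2.376; Taking the union: the regions partially overlap (shared area 313.47 mm²), so overlapping operands fuse into one piece — 1 connected region; (whole slice rotated 35° about Z — lengths, areas and connectivity unchanged). The outline is a single polygon with 8 vertices. Extrusion per mm of travel: 0.4 × 0.15 / (π × 0.875²) = 0.024945. Accumulating E over each segment gives final E = 2.8188.

G0 X-11.76 Y16.79 Z14.55
G1 X0.00 Y0.00 E0.5113
G1 X18.02 Y12.62 E1.0601
G1 X16.01 Y15.49 E1.1475
G1 X26.25 Y22.66 E1.4594
G1 X15.64 Y37.81 E1.9207
G1 X-8.93 Y20.60 E2.6690
G1 X-8.07 Y19.37 E2.7065
G1 X-11.76 Y16.79 E2.8188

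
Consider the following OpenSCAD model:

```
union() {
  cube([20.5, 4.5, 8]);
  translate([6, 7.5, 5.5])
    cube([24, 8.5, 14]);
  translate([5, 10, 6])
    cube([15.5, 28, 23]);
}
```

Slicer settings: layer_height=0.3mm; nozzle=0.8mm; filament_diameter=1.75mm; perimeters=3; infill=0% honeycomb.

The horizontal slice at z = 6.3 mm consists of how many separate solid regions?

2

At z = 6.3 mm: the 20.5×4.5 cube contributes its full rectangle; the cube at (6, 7.5) is present — its section is the full 24×8.5 rectangle; the 15.5×28 cube at (5, 10) contributes its full rectangle; Combining (union): the regions partially overlap (shared area 87.00 mm²), so overlapping operands fuse into one piece — 2 connected regions. The result has 2 disconnected regions.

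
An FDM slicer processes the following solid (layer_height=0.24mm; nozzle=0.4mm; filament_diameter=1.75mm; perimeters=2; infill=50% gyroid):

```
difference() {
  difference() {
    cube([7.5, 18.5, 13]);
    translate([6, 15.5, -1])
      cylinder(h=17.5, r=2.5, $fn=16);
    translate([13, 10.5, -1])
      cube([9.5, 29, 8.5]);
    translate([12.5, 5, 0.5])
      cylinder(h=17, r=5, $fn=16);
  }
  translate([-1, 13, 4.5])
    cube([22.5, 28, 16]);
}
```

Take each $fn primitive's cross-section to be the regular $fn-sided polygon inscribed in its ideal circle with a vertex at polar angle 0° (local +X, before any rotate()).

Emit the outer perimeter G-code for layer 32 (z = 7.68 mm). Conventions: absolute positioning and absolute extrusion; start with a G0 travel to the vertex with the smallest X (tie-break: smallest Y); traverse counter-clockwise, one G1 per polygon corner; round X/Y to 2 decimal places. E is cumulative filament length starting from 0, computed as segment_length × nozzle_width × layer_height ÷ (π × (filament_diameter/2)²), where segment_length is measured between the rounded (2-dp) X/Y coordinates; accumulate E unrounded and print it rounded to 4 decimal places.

At z = 7.68 mm: the 7.5×18.5 cube contributes its full rectangle; the r=2.5 cylinder at (6, 15.5) gives a regular 16-gon of circumradius 2.5 (constant along its height); the cube at (13, 10.5) does not reach this height (z outside [-1, 7.5]); the cylinder at (12.5, 5): section is a regular 16-gon, circumradius r=5; Subtracting the remaining from the first: starting from the 7.5×18.5 cube, the r=2.5 cylinder at (6, 15.5) partially overlaps it — only the 16.48 mm² overlap (of its 19.13 mm²) is removed, clipping the outline; the r=5 cylinder at (12.5, 5) misses the remaining region (no effect) — 1 connected region; the cube at (-1, 13) is present — its section is the full 22.5×28 rectangle; Taking the first minus the rest: starting from the result so far, the 22.5×28 cube at (-1, 13) partially overlaps it — only the 24.77 mm² overlap (of its 630.00 mm²) is removed, clipping the outline — 1 connected region. The outline is a single polygon with 4 vertices. Extrusion per mm of travel: 0.4 × 0.24 / (π × 0.875²) = 0.039912. Accumulating E over each segment gives final E = 1.6364.

G0 X0.00 Y0.00 Z7.68
G1 X7.50 Y0.00 E0.2993
G1 X7.50 Y13.00 E0.8182
G1 X0.00 Y13.00 E1.1175
G1 X0.00 Y0.00 E1.6364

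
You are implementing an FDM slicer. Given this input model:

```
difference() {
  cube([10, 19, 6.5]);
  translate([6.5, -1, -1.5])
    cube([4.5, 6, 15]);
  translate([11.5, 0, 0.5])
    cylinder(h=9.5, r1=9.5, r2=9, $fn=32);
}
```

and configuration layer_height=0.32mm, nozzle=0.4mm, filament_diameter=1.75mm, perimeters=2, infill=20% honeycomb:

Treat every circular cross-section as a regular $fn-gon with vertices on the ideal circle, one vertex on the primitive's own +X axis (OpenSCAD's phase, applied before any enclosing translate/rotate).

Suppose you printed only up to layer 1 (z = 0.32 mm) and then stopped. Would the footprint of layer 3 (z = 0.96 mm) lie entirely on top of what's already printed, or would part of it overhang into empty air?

entirely on top

Compare the two slices. At z = 0.32: the cube (footprint 10×19) is included at this height (area 190.00 mm²); the 4.5×6 cube at (6.5, -1) contributes its full rectangle (area 27.00 mm²); the cone at (11.5, 0) is not intersected at this z (z outside [0.5, 10]); After the difference (first − rest): starting from the 10×19 cube (190.00 mm²), the 4.5×6 cube at (6.5, -1) partially overlaps it — only the 17.50 mm² overlap (of its 27.00 mm²) is removed, clipping the outline — area = 172.50 mm². At z = 0.96: the cube (footprint 10×19) is included at this height (area 190.00 mm²); the cube at (6.5, -1) is present — its section is the full 4.5×6 rectangle (area 27.00 mm²); the cone at (11.5, 0): at t=0.048 of its height the radius interpolates to r₁+(r₂−r₁)t = 9.476, giving a regular 32-gon of that circumradius (area = (32/2)·9.476²·sin(360°/32) = 280.28 mm²); After the difference (first − rest): starting from the 10×19 cube (190.00 mm²), the 4.5×6 cube at (6.5, -1) partially overlaps it — only the 17.50 mm² overlap (of its 27.00 mm²) is removed, clipping the outline; the cone at (11.5, 0) partially overlaps it — only the 38.47 mm² overlap (of its 280.28 mm²) is removed, clipping the outline — area = 134.03 mm². Checking containment: the cross-section at z = 0.96 is a subset of the cross-section at z = 0.32.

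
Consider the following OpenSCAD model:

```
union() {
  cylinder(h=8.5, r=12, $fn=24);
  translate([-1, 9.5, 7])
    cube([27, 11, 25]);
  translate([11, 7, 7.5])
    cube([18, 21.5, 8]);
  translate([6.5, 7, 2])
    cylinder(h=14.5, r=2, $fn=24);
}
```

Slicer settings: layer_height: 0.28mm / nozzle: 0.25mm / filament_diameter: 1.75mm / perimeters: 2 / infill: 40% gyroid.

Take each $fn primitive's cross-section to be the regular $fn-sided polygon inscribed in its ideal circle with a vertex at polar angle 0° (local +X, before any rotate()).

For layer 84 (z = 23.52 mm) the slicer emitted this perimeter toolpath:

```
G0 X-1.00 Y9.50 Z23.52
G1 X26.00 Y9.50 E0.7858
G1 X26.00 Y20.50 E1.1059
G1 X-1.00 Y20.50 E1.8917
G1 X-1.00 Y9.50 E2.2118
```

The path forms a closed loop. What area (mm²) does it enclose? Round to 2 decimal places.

Apply the shoelace formula to the sequence of (X, Y) vertices; enclosed area = 297.00 mm².

297.00 mm²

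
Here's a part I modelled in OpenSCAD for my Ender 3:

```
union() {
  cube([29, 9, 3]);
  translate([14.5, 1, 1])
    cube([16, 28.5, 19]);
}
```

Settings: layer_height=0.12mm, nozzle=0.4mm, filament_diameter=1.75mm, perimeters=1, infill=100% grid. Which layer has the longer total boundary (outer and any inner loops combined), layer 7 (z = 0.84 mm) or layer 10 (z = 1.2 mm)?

Layer 7 (z = 0.84): the cube is present — its section is the full 29×9 rectangle (perimeter 76.00 mm); the cube at (14.5, 1) is not intersected at this z (z outside [1, 20]); Combining (union): only the 29×9 cube is present, so the union is just that shape — boundary = 76.00 mm. So its perimeter = 76.00 mm. Layer 10 (z = 1.2): the 29×9 cube contributes its full rectangle (perimeter 76.00 mm); the cube at (14.5, 1) (footprint 16×28.5) is included at this height (perimeter 89.00 mm); Taking the union: the regions partially overlap (shared area 116.00 mm²), so the edge portions inside another operand are dropped and the merged outline is re-measured after clipping — boundary = 120.00 mm. So its perimeter = 120.00 mm. Layer 10 is larger (120.00 vs 76.00 mm).

layer 10 (z = 1.2 mm)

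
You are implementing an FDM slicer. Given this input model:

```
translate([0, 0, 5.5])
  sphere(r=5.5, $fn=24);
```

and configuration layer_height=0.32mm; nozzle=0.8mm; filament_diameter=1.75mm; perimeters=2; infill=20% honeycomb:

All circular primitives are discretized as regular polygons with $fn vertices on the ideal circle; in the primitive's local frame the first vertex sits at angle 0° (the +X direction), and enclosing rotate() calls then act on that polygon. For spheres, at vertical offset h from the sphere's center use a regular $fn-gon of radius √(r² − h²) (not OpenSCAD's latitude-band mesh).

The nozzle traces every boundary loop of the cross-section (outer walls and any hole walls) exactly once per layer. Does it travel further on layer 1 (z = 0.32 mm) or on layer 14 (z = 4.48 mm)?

Layer 1 (z = 0.32): the sphere: section is a regular 24-gon, circumradius = √(r²−h²) = √(5.5²−5.18²) = 1.849 (perimeter = 2·24·1.849·sin(180°/24) = 11.58 mm). So its perimeter = 11.58 mm. Layer 14 (z = 4.48): the r=5.5 sphere contributes a regular 24-gon of circumradius √(5.5²−1.02²) = 5.405 (perimeter = 2·24·5.405·sin(180°/24) = 33.86 mm). So its perimeter = 33.86 mm. Layer 14 is larger (33.86 vs 11.58 mm).

layer 14 (z = 4.48 mm)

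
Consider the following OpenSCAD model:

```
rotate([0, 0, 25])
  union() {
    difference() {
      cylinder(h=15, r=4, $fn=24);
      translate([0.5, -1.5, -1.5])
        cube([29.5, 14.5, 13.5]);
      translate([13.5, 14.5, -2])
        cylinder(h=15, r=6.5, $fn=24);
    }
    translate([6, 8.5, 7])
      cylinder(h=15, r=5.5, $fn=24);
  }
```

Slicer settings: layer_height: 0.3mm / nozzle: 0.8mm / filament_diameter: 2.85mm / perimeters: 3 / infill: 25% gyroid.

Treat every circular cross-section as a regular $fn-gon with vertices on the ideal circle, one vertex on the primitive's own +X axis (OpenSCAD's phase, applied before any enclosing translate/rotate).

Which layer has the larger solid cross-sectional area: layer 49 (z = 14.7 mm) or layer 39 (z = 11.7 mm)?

Layer 49 (z = 14.7): the r=4 cylinder gives a regular 24-gon of circumradius 4 (constant along its height) (area = (24/2)·4.000²·sin(360°/24) = 49.69 mm²); the cube at (0.5, -1.5) does not reach this height (z outside [-1.5, 12]); the cylinder at (13.5, 14.5) does not reach this height (z outside [-2, 13]); After the difference (first − rest): none of the subtracted shapes is present at this height, so the r=4 cylinder is unchanged — area = 49.69 mm²; the cylinder at (6, 8.5): section is a regular 24-gon, circumradius r=5.5 (area = (24/2)·5.500²·sin(360°/24) = 93.95 mm²); Taking the union: the 2 present regions are separate (no shared area or edge), so areas and boundary lengths simply add and each stays a separate island — area = 143.64 mm²; (rotated 25° about Z; rotation is an isometry so areas/perimeters/island counts are preserved). So its area = 143.64 mm². Layer 39 (z = 11.7): the cylinder: section is a regular 24-gon, circumradius r=4 (area = (24/2)·4.000²·sin(360°/24) = 49.69 mm²); the cube at (0.5, -1.5) is present — its section is the full 29.5×14.5 rectangle (area 427.75 mm²); the r=6.5 cylinder at (13.5, 14.5) contributes a regular 24-gon of circumradius 6.5 (area = (24/2)·6.500²·sin(360°/24) = 131.22 mm²); Subtracting the remaining from the first: starting from the r=4 cylinder (49.69 mm²), the 29.5×14.5 cube at (0.5, -1.5) partially overlaps it — only the 15.51 mm² overlap (of its 427.75 mm²) is removed, clipping the outline; the r=6.5 cylinder at (13.5, 14.5) misses the remaining region (no effect) — area = 34.18 mm²; the r=5.5 cylinder at (6, 8.5) contributes a regular 24-gon of circumradius 5.5 (area = (24/2)·5.500²·sin(360°/24) = 93.95 mm²); Combining (union): the 2 present regions are separate (no shared area or edge), so areas and boundary lengths simply add and each stays a separate island — area = 128.13 mm²; (whole slice rotated 25° about Z — lengths, areas and connectivity unchanged). So its area = 128.13 mm². Layer 49 is larger (143.64 vs 128.13 mm²).

layer 49 (z = 14.7 mm)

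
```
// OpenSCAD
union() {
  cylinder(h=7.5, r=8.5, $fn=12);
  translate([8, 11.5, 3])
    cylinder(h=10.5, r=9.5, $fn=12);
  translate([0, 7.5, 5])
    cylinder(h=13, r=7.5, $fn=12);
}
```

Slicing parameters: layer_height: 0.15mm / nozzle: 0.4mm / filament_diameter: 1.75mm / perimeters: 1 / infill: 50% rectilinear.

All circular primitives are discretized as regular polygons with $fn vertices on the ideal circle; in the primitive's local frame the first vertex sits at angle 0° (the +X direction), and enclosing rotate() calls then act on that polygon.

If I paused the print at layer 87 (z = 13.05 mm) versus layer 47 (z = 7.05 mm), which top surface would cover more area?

layer 47 (z = 7.05 mm)

Layer 87 (z = 13.05): the cylinder is absent (z outside [0, 7.5]); the cylinder at (8, 11.5): section is a regular 12-gon, circumradius r=9.5 (area = (12/2)·9.500²·sin(360°/12) = 270.75 mm²); the r=7.5 cylinder at (0, 7.5) gives a regular 12-gon of circumradius 7.5 (constant along its height) (area = (12/2)·7.500²·sin(360°/12) = 168.75 mm²); Merging all regions: the regions partially overlap — summed areas 439.50 mm² minus the doubly-counted overlap 74.63 mm² gives 364.87 mm² — area = 364.87 mm². So its area = 364.87 mm². Layer 47 (z = 7.05): the r=8.5 cylinder contributes a regular 12-gon of circumradius 8.5 (area = (12/2)·8.500²·sin(360°/12) = 216.75 mm²); the r=9.5 cylinder at (8, 11.5) gives a regular 12-gon of circumradius 9.5 (constant along its height) (area = (12/2)·9.500²·sin(360°/12) = 270.75 mm²); the cylinder at (0, 7.5): section is a regular 12-gon, circumradius r=7.5 (area = (12/2)·7.500²·sin(360°/12) = 168.75 mm²); Combining (union): the regions partially overlap — summed areas 656.25 mm² minus the doubly-counted overlap 156.85 mm² gives 499.40 mm² — area = 499.40 mm². So its area = 499.40 mm². Layer 47 is larger (499.40 vs 364.87 mm²).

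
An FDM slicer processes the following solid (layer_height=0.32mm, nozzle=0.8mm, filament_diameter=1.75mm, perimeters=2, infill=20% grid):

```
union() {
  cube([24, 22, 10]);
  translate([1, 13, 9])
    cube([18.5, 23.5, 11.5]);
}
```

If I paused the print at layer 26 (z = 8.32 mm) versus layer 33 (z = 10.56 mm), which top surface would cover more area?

Layer 26 (z = 8.32): the 24×22 cube contributes its full rectangle (area 528.00 mm²); the cube at (1, 13) is not intersected at this z (z outside [9, 20.5]); Taking the union: only the 24×22 cube is present, so the union is just that shape — area = 528.00 mm². So its area = 528.00 mm². Layer 33 (z = 10.56): the cube is not intersected at this z (z outside [0, 10]); the 18.5×23.5 cube at (1, 13) contributes its full rectangle (area 434.75 mm²); Taking the union: only the 18.5×23.5 cube at (1, 13) is present, so the union is just that shape — area = 434.75 mm². So its area = 434.75 mm². Layer 26 is larger (528.00 vs 434.75 mm²).

layer 26 (z = 8.32 mm)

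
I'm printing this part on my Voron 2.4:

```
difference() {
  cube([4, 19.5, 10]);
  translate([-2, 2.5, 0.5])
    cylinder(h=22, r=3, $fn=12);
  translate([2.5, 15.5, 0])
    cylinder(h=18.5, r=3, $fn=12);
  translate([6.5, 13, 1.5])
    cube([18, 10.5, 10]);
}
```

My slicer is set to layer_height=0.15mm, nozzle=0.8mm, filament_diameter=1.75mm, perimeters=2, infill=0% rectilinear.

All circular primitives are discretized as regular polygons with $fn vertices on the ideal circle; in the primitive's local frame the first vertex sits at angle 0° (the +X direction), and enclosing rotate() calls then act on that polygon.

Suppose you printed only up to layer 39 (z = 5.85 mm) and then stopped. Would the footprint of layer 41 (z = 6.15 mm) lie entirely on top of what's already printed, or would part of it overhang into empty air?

entirely on top

Compare the two slices. At z = 5.85: the 4×19.5 cube contributes its full rectangle (area 78.00 mm²); the r=3 cylinder at (-2, 2.5) gives a regular 12-gon of circumradius 3 (constant along its height) (area = (12/2)·3.000²·sin(360°/12) = 27.00 mm²); the r=3 cylinder at (2.5, 15.5) gives a regular 12-gon of circumradius 3 (constant along its height) (area = (12/2)·3.000²·sin(360°/12) = 27.00 mm²); the 18×10.5 cube at (6.5, 13) contributes its full rectangle (area 189.00 mm²); Taking the first minus the rest: starting from the 4×19.5 cube (78.00 mm²), the r=3 cylinder at (-2, 2.5) partially overlaps it — only the 2.75 mm² overlap (of its 27.00 mm²) is removed, clipping the outline; the r=3 cylinder at (2.5, 15.5) partially overlaps it — only the 20.99 mm² overlap (of its 27.00 mm²) is removed, clipping the outline; the 18×10.5 cube at (6.5, 13) misses the remaining region (no effect) — area = 54.25 mm². At z = 6.15: the cube (footprint 4×19.5) is included at this height (area 78.00 mm²); the r=3 cylinder at (-2, 2.5) contributes a regular 12-gon of circumradius 3 (area = (12/2)·3.000²·sin(360°/12) = 27.00 mm²); the r=3 cylinder at (2.5, 15.5) contributes a regular 12-gon of circumradius 3 (area = (12/2)·3.000²·sin(360°/12) = 27.00 mm²); the 18×10.5 cube at (6.5, 13) contributes its full rectangle (area 189.00 mm²); Taking the first minus the rest: starting from the 4×19.5 cube (78.00 mm²), the r=3 cylinder at (-2, 2.5) partially overlaps it — only the 2.75 mm² overlap (of its 27.00 mm²) is removed, clipping the outline; the r=3 cylinder at (2.5, 15.5) partially overlaps it — only the 20.99 mm² overlap (of its 27.00 mm²) is removed, clipping the outline; the 18×10.5 cube at (6.5, 13) misses the remaining region (no effect) — area = 54.25 mm². Checking containment: the cross-section at z = 6.15 is a subset of the cross-section at z = 5.85.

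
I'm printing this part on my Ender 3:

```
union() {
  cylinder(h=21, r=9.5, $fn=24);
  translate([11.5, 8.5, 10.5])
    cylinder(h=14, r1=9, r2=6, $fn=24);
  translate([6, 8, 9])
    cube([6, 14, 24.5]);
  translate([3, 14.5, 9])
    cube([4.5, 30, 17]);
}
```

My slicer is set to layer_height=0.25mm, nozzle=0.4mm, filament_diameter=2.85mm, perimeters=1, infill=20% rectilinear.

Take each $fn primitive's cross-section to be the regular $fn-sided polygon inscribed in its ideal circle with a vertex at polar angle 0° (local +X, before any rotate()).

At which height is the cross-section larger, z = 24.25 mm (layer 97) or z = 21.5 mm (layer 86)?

Layer 97 (z = 24.25): the cylinder is not intersected at this z (z outside [0, 21]); the cone at (11.5, 8.5): at t=0.982 of its height the radius interpolates to r₁+(r₂−r₁)t = 6.054, giving a regular 24-gon of that circumradius (area = (24/2)·6.054²·sin(360°/24) = 113.82 mm²); the cube at (6, 8) (footprint 6×14) is included at this height (area 84.00 mm²); the 4.5×30 cube at (3, 14.5) contributes its full rectangle (area 135.00 mm²); Combining (union): the regions partially overlap — summed areas 332.82 mm² minus the doubly-counted overlap 44.86 mm² gives 287.95 mm² — area = 287.95 mm². So its area = 287.95 mm². Layer 86 (z = 21.5): the cylinder is absent (z outside [0, 21]); the cone at (11.5, 8.5) contributes a regular 24-gon of circumradius 6.643 (interpolated between r1=9 and r2=6 at t=0.786) (area = (24/2)·6.643²·sin(360°/24) = 137.05 mm²); the cube at (6, 8) is present — its section is the full 6×14 rectangle (area 84.00 mm²); the cube at (3, 14.5) is present — its section is the full 4.5×30 rectangle (area 135.00 mm²); Taking the union: the regions partially overlap — summed areas 356.05 mm² minus the doubly-counted overlap 49.07 mm² gives 306.98 mm² — area = 306.98 mm². So its area = 306.98 mm². Layer 86 is larger (306.98 vs 287.95 mm²).

layer 86 (z = 21.5 mm)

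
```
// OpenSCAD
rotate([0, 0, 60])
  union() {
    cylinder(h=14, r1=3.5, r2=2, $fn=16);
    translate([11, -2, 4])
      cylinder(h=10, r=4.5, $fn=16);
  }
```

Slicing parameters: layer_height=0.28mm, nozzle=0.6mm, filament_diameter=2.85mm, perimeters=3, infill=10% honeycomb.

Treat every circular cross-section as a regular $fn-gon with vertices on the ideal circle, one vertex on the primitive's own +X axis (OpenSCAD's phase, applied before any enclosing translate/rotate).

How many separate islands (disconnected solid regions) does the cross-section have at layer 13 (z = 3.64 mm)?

1

At z = 3.64 mm: the cone (r1=3.5→r2=2) has section circumradius 3.110 here — a regular 16-gon; the cylinder at (11, -2) is absent (z outside [4, 14]); Combining (union): only the cone is present, so the union is just that shape — 1 connected region; (whole slice rotated 60° about Z — lengths, areas and connectivity unchanged). Overall, the cross-section is a single solid region. Island count = 1.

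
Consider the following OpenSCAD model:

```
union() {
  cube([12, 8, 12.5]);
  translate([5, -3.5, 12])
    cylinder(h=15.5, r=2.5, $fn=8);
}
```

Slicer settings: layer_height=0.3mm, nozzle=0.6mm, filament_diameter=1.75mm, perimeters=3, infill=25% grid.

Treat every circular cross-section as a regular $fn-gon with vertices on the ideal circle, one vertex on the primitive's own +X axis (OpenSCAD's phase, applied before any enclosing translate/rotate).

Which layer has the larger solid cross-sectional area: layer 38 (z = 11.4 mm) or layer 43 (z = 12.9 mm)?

layer 38 (z = 11.4 mm)

Layer 38 (z = 11.4): the cube (footprint 12×8) is included at this height (area 96.00 mm²); the cylinder at (5, -3.5) is absent (z outside [12, 27.5]); Taking the union: only the 12×8 cube is present, so the union is just that shape — area = 96.00 mm². So its area = 96.00 mm². Layer 43 (z = 12.9): the cube does not reach this height (z outside [0, 12.5]); the r=2.5 cylinder at (5, -3.5) contributes a regular 8-gon of circumradius 2.5 (area = (8/2)·2.500²·sin(360°/8) = 17.68 mm²); Merging all regions: only the r=2.5 cylinder at (5, -3.5) is present, so the union is just that shape — area = 17.68 mm². So its area = 17.68 mm². Layer 38 is larger (96.00 vs 17.68 mm²).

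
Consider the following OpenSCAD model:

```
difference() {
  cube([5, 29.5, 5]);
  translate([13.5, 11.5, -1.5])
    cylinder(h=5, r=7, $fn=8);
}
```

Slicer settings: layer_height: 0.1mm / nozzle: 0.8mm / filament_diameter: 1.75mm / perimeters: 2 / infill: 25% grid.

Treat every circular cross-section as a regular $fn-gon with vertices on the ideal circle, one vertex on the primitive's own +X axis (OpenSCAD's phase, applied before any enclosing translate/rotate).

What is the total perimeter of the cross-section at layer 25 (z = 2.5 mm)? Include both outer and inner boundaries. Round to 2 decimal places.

69.00 mm

At z = 2.5 mm: the cube (footprint 5×29.5) is included at this height (perimeter 69.00 mm); the r=7 cylinder at (13.5, 11.5) contributes a regular 8-gon of circumradius 7 (perimeter = 2·8·7.000·sin(180°/8) = 42.86 mm); Taking the first minus the rest: starting from the 5×29.5 cube, the r=7 cylinder at (13.5, 11.5) misses the remaining region (no effect) — boundary = 69.00 mm. Overall, the cross-section is a single solid region. Total boundary length (outer) = 69.00 mm.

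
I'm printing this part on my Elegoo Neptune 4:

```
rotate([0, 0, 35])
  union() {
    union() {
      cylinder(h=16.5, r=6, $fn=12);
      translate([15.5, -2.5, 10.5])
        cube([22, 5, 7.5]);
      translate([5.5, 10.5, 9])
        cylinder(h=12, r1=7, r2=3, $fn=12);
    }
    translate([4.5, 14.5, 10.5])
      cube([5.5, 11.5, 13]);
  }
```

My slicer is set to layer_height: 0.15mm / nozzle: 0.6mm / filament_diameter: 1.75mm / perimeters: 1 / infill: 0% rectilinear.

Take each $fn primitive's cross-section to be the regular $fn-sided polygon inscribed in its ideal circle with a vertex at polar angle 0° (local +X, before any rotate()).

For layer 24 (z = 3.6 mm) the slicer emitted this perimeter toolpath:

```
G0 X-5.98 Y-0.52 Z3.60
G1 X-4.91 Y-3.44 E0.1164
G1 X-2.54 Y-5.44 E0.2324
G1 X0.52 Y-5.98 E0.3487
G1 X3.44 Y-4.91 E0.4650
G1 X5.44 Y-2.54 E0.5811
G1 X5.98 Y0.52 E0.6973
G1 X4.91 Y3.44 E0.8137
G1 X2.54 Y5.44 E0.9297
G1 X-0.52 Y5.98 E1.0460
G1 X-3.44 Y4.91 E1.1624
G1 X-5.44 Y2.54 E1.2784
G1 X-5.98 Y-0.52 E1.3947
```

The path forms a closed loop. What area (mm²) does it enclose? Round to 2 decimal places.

108.02 mm²

Apply the shoelace formula to the sequence of (X, Y) vertices; enclosed area = 108.02 mm².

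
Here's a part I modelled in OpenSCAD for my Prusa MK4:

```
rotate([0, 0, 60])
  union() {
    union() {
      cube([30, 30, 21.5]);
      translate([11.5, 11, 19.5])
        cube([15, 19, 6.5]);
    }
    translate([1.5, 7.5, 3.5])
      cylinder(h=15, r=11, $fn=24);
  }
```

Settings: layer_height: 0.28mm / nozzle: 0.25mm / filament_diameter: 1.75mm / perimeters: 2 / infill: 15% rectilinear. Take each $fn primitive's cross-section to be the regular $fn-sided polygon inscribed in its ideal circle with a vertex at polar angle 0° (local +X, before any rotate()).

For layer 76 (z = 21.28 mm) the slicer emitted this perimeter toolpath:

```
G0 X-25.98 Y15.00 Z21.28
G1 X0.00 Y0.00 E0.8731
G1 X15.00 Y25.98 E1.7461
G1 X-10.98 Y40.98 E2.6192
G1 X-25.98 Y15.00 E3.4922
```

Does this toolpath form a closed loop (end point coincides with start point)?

Start point (G0): (-25.98, 15.00). End point (last G1): the path returns to the start — closed.

yes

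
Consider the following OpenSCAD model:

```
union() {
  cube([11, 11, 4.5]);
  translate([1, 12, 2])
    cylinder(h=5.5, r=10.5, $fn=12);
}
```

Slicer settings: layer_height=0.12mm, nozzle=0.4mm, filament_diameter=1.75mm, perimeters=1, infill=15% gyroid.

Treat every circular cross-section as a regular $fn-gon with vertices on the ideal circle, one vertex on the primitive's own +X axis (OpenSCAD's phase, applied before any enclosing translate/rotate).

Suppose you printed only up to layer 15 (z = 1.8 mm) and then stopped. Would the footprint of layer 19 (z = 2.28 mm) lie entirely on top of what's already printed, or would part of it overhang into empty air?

part overhangs

Compare the two slices. At z = 1.8: the 11×11 cube contributes its full rectangle (area 121.00 mm²); the cylinder at (1, 12) does not reach this height (z outside [2, 7.5]); Combining (union): only the 11×11 cube is present, so the union is just that shape — area = 121.00 mm². At z = 2.28: the cube is present — its section is the full 11×11 rectangle (area 121.00 mm²); the r=10.5 cylinder at (1, 12) gives a regular 12-gon of circumradius 10.5 (constant along its height) (area = (12/2)·10.500²·sin(360°/12) = 330.75 mm²); Merging all regions: the regions partially overlap — summed areas 451.75 mm² minus the doubly-counted overlap 81.59 mm² gives 370.16 mm² — area = 370.16 mm². Checking containment: at z = 2.28 the cross-section extends beyond the z = 1.8 cross-section by about 249.16 mm².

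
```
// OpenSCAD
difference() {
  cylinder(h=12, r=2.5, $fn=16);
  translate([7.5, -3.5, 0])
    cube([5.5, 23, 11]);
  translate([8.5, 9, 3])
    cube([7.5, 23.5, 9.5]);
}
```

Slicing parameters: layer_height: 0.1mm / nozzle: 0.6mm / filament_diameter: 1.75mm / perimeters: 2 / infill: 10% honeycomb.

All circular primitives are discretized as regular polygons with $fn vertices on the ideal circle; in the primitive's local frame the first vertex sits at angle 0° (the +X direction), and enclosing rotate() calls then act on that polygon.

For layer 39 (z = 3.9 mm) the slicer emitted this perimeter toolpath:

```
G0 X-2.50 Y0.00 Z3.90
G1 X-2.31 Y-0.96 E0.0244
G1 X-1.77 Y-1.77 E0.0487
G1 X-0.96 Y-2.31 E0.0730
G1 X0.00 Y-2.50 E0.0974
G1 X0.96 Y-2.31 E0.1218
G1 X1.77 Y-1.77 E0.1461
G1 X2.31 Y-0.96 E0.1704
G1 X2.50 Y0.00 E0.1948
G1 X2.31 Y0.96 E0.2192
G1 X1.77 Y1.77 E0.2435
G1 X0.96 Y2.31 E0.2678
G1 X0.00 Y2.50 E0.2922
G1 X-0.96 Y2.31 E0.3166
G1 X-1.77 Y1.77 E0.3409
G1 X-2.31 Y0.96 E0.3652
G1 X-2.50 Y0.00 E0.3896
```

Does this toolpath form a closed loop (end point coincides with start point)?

Start point (G0): (-2.50, 0.00). End point (last G1): the path returns to the start — closed.

yes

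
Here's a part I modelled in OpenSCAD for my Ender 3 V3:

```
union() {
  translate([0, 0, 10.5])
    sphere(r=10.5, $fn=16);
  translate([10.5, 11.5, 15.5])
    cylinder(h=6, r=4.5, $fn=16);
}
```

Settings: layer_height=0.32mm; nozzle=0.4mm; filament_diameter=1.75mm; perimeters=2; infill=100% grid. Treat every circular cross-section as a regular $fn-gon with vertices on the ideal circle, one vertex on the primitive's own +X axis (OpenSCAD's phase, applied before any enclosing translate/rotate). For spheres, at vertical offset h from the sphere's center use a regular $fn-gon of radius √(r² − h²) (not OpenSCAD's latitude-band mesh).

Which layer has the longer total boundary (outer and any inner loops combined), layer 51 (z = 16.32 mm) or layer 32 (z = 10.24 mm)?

layer 51 (z = 16.32 mm)

Layer 51 (z = 16.32): the sphere: section is a regular 16-gon, circumradius = √(r²−h²) = √(10.5²−5.82²) = 8.739 (perimeter = 2·16·8.739·sin(180°/16) = 54.56 mm); the r=4.5 cylinder at (10.5, 11.5) gives a regular 16-gon of circumradius 4.5 (constant along its height) (perimeter = 2·16·4.500·sin(180°/16) = 28.09 mm); Combining (union): the 2 present regions are separate (no shared area or edge), so areas and boundary lengths simply add and each stays a separate island — boundary = 82.65 mm. So its perimeter = 82.65 mm. Layer 32 (z = 10.24): the r=10.5 sphere contributes a regular 16-gon of circumradius √(10.5²−0.26²) = 10.497 (perimeter = 2·16·10.497·sin(180°/16) = 65.53 mm); the cylinder at (10.5, 11.5) is absent (z outside [15.5, 21.5]); Taking the union: only the r=10.5 sphere is present, so the union is just that shape — boundary = 65.53 mm. So its perimeter = 65.53 mm. Layer 51 is larger (82.65 vs 65.53 mm).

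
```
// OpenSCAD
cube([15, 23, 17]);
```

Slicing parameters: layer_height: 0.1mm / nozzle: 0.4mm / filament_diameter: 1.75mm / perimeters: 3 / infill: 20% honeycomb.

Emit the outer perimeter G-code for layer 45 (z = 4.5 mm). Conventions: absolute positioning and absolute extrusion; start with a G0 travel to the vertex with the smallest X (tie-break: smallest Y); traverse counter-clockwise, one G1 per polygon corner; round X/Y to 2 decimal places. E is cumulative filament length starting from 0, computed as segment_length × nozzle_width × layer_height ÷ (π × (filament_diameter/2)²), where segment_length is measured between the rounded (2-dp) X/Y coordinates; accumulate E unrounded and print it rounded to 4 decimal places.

G0 X0.00 Y0.00 Z4.50
G1 X15.00 Y0.00 E0.2495
G1 X15.00 Y23.00 E0.6319
G1 X0.00 Y23.00 E0.8814
G1 X0.00 Y0.00 E1.2639

At z = 4.5 mm: the cube (footprint 15×23) is included at this height. The outline is a single polygon with 4 vertices. Extrusion per mm of travel: 0.4 × 0.1 / (π × 0.875²) = 0.016630. Accumulating E over each segment gives final E = 1.2639.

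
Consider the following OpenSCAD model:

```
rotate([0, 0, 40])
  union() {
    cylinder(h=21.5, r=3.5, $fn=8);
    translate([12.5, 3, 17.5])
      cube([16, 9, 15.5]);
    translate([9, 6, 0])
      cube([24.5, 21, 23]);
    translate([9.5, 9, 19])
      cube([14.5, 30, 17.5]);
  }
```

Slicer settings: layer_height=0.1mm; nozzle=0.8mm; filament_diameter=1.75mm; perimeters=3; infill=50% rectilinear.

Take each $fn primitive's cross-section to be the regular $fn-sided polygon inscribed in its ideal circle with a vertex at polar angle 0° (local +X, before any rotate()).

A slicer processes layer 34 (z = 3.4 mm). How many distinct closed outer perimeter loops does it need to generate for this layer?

At z = 3.4 mm: the cylinder: section is a regular 8-gon, circumradius r=3.5; the cube at (12.5, 3) does not reach this height (z outside [17.5, 33]); the cube at (9, 6) (footprint 24.5×21) is included at this height; the cube at (9.5, 9) is absent (z outside [19, 36.5]); Merging all regions: the 2 present regions are separate (no shared area or edge), so areas and boundary lengths simply add and each stays a separate island — 2 connected regions; (whole slice rotated 40° about Z — lengths, areas and connectivity unchanged). The result has 2 disconnected regions.

2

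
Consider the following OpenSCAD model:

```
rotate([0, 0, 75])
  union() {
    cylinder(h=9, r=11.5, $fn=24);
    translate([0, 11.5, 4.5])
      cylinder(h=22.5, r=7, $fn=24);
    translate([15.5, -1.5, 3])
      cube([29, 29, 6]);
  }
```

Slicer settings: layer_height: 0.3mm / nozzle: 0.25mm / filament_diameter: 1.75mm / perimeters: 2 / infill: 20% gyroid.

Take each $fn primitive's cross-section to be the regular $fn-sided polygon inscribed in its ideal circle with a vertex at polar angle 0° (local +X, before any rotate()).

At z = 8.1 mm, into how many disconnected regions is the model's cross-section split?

At z = 8.1 mm: the cylinder: section is a regular 24-gon, circumradius r=11.5; the r=7 cylinder at (0, 11.5) gives a regular 24-gon of circumradius 7 (constant along its height); the cube at (15.5, -1.5) (footprint 29×29) is included at this height; Merging all regions: the regions partially overlap (shared area 65.31 mm²), so overlapping operands fuse into one piece — 2 connected regions; (rotated 75° about Z; rotation is an isometry so areas/perimeters/island counts are preserved). The result has 2 disconnected regions.

2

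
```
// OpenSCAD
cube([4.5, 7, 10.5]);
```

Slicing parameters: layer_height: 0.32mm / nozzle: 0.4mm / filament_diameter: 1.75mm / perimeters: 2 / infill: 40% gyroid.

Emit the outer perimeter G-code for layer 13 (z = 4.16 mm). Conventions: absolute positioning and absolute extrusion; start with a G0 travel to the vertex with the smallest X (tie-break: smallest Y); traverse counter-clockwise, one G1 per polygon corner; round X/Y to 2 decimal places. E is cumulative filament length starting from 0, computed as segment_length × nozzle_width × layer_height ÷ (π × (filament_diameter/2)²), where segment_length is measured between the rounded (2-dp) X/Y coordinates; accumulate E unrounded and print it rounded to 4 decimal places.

G0 X0.00 Y0.00 Z4.16
G1 X4.50 Y0.00 E0.2395
G1 X4.50 Y7.00 E0.6120
G1 X0.00 Y7.00 E0.8515
G1 X0.00 Y0.00 E1.2240

At z = 4.16 mm: the cube (footprint 4.5×7) is included at this height. The outline is a single polygon with 4 vertices. Extrusion per mm of travel: 0.4 × 0.32 / (π × 0.875²) = 0.053216. Accumulating E over each segment gives final E = 1.2240.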